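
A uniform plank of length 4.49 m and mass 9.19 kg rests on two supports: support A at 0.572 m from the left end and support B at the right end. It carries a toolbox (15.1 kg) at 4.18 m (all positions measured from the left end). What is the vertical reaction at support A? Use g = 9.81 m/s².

R_A ≈ 63.4 N

Taking torques about support B:
Beam weight: 9.19 × 9.81 = 90.15 N down at 2.245 m → arm 2.245 m, τ = 90.15 × 2.245 = 202.4 N·m counterclockwise.
Toolbox: 15.1 × 9.81 = 148.1 N down at 4.18 m → arm 0.31 m, τ = 148.1 × 0.31 = 45.91 N·m counterclockwise.
Net load moment about support B = 248.3 N·m counterclockwise.
Reaction R at support A is upward at 0.572 m, arm 3.918 m → moment R × 3.918 clockwise.
Setting net torque to zero: R × 3.918 = 248.3 → R = 63.4 N.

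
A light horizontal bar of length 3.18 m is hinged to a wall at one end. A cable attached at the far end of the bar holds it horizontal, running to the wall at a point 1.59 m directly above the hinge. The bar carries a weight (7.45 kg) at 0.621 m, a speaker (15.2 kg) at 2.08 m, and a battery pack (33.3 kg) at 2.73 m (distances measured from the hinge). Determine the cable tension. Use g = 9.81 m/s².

Take moments about the hinge.
Weight: 7.45 × 9.81 = 73.08 N down at 0.621 m → arm 0.621 m, τ = 73.08 × 0.621 = 45.38 N·m clockwise.
Speaker: 15.2 × 9.81 = 149.1 N down at 2.08 m → arm 2.08 m, τ = 149.1 × 2.08 = 310.1 N·m clockwise.
Battery pack: 33.3 × 9.81 = 326.7 N down at 2.73 m → arm 2.73 m, τ = 326.7 × 2.73 = 891.9 N·m clockwise.
Total clockwise load moment = 1247 N·m.
The cable tension T acts at 3.18 m; only its component perpendicular to the bar, T sinθ, produces torque. sinθ = h/√(h²+d²) = 1.59/√(1.59²+3.18²) = 0.4472.
Balancing moments: T × 3.18 × 0.4472 = 1247, giving T = 1247 / 1.422 = 877 N.

T ≈ 877 N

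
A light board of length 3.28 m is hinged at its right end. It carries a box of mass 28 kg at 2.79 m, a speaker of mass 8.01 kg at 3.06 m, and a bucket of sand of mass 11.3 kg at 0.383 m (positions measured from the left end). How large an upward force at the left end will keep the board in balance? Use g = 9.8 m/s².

About the right end:
Box: 28 × 9.8 = 274.4 N down at 2.79 m → arm 0.49 m, τ = 274.4 × 0.49 = 134.5 N·m counterclockwise.
Speaker: 8.01 × 9.8 = 78.5 N down at 3.06 m → arm 0.22 m, τ = 78.5 × 0.22 = 17.27 N·m counterclockwise.
Bucket of sand: 11.3 × 9.8 = 110.7 N down at 0.383 m → arm 2.897 m, τ = 110.7 × 2.897 = 320.7 N·m counterclockwise.
Net moment of the loads = 472.5 N·m counterclockwise.
The upward force F acts at the left end, arm 3.28 m, giving F × 3.28 clockwise.
For rotational equilibrium, F × 3.28 = 472.5, so F = 472.5 / 3.28 = 144 N.

F ≈ 144 N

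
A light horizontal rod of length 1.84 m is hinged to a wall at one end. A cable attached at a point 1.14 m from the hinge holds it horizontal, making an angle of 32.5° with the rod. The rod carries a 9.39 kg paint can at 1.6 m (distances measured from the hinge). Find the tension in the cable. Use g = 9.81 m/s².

T ≈ 241 N

Taking torques about the hinge:
Paint can: 9.39 × 9.81 = 92.12 N down at 1.6 m → arm 1.6 m, τ = 92.12 × 1.6 = 147.4 N·m clockwise.
Total clockwise load moment = 147.4 N·m.
The cable tension T acts at 1.14 m; only its component perpendicular to the rod, T sinθ, produces torque. sin 32.5° = 0.5373.
Στ = 0 ⇒ T × 1.14 × 0.5373 = 147.4 ⇒ T = 147.4 / 0.6125 = 241 N.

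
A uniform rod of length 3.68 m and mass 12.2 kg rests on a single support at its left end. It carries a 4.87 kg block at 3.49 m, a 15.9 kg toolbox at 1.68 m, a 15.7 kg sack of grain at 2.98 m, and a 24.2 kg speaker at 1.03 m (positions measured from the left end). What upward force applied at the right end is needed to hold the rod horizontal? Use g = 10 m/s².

F ≈ 375 N

Choose the left end as the axis so the unknown pivot reaction has zero arm there.
Beam weight: 12.2 × 10 = 122 N down at 1.84 m → arm 1.84 m, τ = 122 × 1.84 = 224.5 N·m clockwise.
Block: 4.87 × 10 = 48.7 N down at 3.49 m → arm 3.49 m, τ = 48.7 × 3.49 = 170 N·m clockwise.
Toolbox: 15.9 × 10 = 159 N down at 1.68 m → arm 1.68 m, τ = 159 × 1.68 = 267.1 N·m clockwise.
Sack of grain: 15.7 × 10 = 157 N down at 2.98 m → arm 2.98 m, τ = 157 × 2.98 = 467.9 N·m clockwise.
Speaker: 24.2 × 10 = 242 N down at 1.03 m → arm 1.03 m, τ = 242 × 1.03 = 249.3 N·m clockwise.
Net moment of the loads = 1379 N·m clockwise.
The upward force F acts at the right end, arm 3.68 m, giving F × 3.68 counterclockwise.
Balancing moments: F × 3.68 = 1379, giving F = 1379 / 3.68 = 375 N.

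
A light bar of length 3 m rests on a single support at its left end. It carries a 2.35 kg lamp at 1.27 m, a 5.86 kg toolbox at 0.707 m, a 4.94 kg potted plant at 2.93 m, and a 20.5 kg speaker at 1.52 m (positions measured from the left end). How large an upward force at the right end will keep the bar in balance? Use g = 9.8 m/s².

F ≈ 172 N

Sum moments about the left end (the unknown pivot reaction has zero arm there).
Lamp: 2.35 × 9.8 = 23.03 N down at 1.27 m → arm 1.27 m, τ = 23.03 × 1.27 = 29.25 N·m clockwise.
Toolbox: 5.86 × 9.8 = 57.43 N down at 0.707 m → arm 0.707 m, τ = 57.43 × 0.707 = 40.6 N·m clockwise.
Potted plant: 4.94 × 9.8 = 48.41 N down at 2.93 m → arm 2.93 m, τ = 48.41 × 2.93 = 141.8 N·m clockwise.
Speaker: 20.5 × 9.8 = 200.9 N down at 1.52 m → arm 1.52 m, τ = 200.9 × 1.52 = 305.4 N·m clockwise.
Net moment of the loads = 517 N·m clockwise.
The upward force F acts at the right end, arm 3 m, giving F × 3 counterclockwise.
Balancing moments: F × 3 = 517, giving F = 517 / 3 = 172 N.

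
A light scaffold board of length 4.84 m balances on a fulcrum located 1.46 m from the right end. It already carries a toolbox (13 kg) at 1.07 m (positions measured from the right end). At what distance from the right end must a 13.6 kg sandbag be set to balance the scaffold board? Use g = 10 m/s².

Taking torques about the fulcrum (at 1.46 m from the right end):
Toolbox: 13 × 10 = 130 N down at 1.07 m → arm 0.39 m, τ = 130 × 0.39 = 50.7 N·m clockwise.
Net moment of existing loads = 50.7 N·m clockwise.
The sandbag weighs 13.6 × 10 = 136 N and must supply an equal counterclockwise moment, so its lever arm about the fulcrum is 50.7 / 136 = 0.373 m.
That puts it at 1.46 + 0.373 = 1.83 m from the right end.

x ≈ 1.83 m from the right end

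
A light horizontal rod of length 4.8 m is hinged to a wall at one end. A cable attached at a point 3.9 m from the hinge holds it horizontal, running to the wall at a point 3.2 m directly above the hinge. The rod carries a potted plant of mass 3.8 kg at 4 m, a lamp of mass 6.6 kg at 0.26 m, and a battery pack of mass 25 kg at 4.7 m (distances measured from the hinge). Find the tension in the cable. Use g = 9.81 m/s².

T ≈ 533 N

Choose the hinge as the axis so the unknown hinge reaction has zero arm there.
Potted plant: 3.8 × 9.81 = 37.28 N down at 4 m → arm 4 m, τ = 37.28 × 4 = 149.1 N·m clockwise.
Lamp: 6.6 × 9.81 = 64.75 N down at 0.26 m → arm 0.26 m, τ = 64.75 × 0.26 = 16.84 N·m clockwise.
Battery pack: 25 × 9.81 = 245.2 N down at 4.7 m → arm 4.7 m, τ = 245.2 × 4.7 = 1152 N·m clockwise.
Total clockwise load moment = 1318 N·m.
The cable tension T acts at 3.9 m; only its component perpendicular to the rod, T sinθ, produces torque. sinθ = h/√(h²+d²) = 3.2/√(3.2²+3.9²) = 0.6343.
Balancing moments: T × 3.9 × 0.6343 = 1318, giving T = 1318 / 2.474 = 533 N.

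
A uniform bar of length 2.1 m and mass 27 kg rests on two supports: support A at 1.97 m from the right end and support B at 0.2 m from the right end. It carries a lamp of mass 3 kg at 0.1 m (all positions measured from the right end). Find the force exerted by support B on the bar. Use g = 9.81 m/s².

R_B ≈ 169 N

About support A:
Beam weight: 27 × 9.81 = 264.9 N down at 1.05 m → arm 0.92 m, τ = 264.9 × 0.92 = 243.7 N·m clockwise.
Lamp: 3 × 9.81 = 29.43 N down at 0.1 m → arm 1.87 m, τ = 29.43 × 1.87 = 55.03 N·m clockwise.
Net load moment about support A = 298.7 N·m clockwise.
Reaction R at support B is upward at 0.2 m, arm 1.77 m → moment R × 1.77 counterclockwise.
For rotational equilibrium, R × 1.77 = 298.7, so R = 169 N.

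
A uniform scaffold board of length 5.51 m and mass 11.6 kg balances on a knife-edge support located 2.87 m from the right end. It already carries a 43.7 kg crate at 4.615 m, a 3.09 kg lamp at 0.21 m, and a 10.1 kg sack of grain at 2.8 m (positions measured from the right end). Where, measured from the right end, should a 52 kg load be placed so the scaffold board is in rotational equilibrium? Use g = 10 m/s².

x ≈ 1.6 m from the right end

Taking torques about the knife-edge support (at 2.87 m from the right end):
Beam weight: 11.6 × 10 = 116 N down at 2.755 m → arm 0.115 m, τ = 116 × 0.115 = 13.34 N·m clockwise.
Crate: 43.7 × 10 = 437 N down at 4.615 m → arm 1.745 m, τ = 437 × 1.745 = 762.6 N·m counterclockwise.
Lamp: 3.09 × 10 = 30.9 N down at 0.21 m → arm 2.66 m, τ = 30.9 × 2.66 = 82.19 N·m clockwise.
Sack of grain: 10.1 × 10 = 101 N down at 2.8 m → arm 0.07 m, τ = 101 × 0.07 = 7.07 N·m clockwise.
Net moment of existing loads = 660 N·m counterclockwise.
The load weighs 52 × 10 = 520 N and must supply an equal clockwise moment, so its lever arm about the knife-edge support is 660 / 520 = 1.27 m.
That puts it at 2.87 − 1.27 = 1.6 m from the right end.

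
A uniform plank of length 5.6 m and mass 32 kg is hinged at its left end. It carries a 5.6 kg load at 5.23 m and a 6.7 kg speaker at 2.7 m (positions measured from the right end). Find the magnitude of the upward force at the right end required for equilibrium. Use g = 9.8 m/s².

Sum moments about the left end (the unknown pivot reaction has zero arm there).
Beam weight: 32 × 9.8 = 313.6 N down at 2.8 m → arm 2.8 m, τ = 313.6 × 2.8 = 878.1 N·m clockwise.
Load: 5.6 × 9.8 = 54.88 N down at 5.23 m → arm 0.37 m, τ = 54.88 × 0.37 = 20.31 N·m clockwise.
Speaker: 6.7 × 9.8 = 65.66 N down at 2.7 m → arm 2.9 m, τ = 65.66 × 2.9 = 190.4 N·m clockwise.
Net moment of the loads = 1089 N·m clockwise.
The upward force F acts at the right end, arm 5.6 m, giving F × 5.6 counterclockwise.
Στ = 0 ⇒ F × 5.6 = 1089 ⇒ F = 1089 / 5.6 = 194 N.

F ≈ 194 N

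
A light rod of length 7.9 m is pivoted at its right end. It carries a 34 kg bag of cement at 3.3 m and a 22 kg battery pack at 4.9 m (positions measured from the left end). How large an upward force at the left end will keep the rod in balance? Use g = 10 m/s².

F ≈ 282 N

Take moments about the right end.
Bag of cement: 34 × 10 = 340 N down at 3.3 m → arm 4.6 m, τ = 340 × 4.6 = 1564 N·m counterclockwise.
Battery pack: 22 × 10 = 220 N down at 4.9 m → arm 3 m, τ = 220 × 3 = 660 N·m counterclockwise.
Net moment of the loads = 2224 N·m counterclockwise.
The upward force F acts at the left end, arm 7.9 m, giving F × 7.9 clockwise.
Στ = 0 ⇒ F × 7.9 = 2224 ⇒ F = 2224 / 7.9 = 282 N.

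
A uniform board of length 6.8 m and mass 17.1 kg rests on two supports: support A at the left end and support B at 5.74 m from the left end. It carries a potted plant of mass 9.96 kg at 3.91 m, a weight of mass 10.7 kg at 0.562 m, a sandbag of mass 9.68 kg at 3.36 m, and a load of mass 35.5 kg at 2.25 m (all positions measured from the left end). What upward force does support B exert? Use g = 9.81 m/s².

R_B ≈ 368 N

Sum moments about support A (its reaction then has zero moment arm).
Beam weight: 17.1 × 9.81 = 167.8 N down at 3.4 m → arm 3.4 m, τ = 167.8 × 3.4 = 570.5 N·m clockwise.
Potted plant: 9.96 × 9.81 = 97.71 N down at 3.91 m → arm 3.91 m, τ = 97.71 × 3.91 = 382 N·m clockwise.
Weight: 10.7 × 9.81 = 105 N down at 0.562 m → arm 0.562 m, τ = 105 × 0.562 = 59.01 N·m clockwise.
Sandbag: 9.68 × 9.81 = 94.96 N down at 3.36 m → arm 3.36 m, τ = 94.96 × 3.36 = 319.1 N·m clockwise.
Load: 35.5 × 9.81 = 348.3 N down at 2.25 m → arm 2.25 m, τ = 348.3 × 2.25 = 783.7 N·m clockwise.
Net load moment about support A = 2114 N·m clockwise.
Reaction R at support B is upward at 5.74 m, arm 5.74 m → moment R × 5.74 counterclockwise.
For rotational equilibrium, R × 5.74 = 2114, so R = 368 N.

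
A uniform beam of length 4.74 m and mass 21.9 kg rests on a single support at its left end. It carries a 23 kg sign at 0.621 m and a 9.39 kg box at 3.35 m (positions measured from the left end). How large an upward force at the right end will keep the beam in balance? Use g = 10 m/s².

F ≈ 206 N

Choose the left end as the axis so the unknown pivot reaction has zero arm there.
Beam weight: 21.9 × 10 = 219 N down at 2.37 m → arm 2.37 m, τ = 219 × 2.37 = 519 N·m clockwise.
Sign: 23 × 10 = 230 N down at 0.621 m → arm 0.621 m, τ = 230 × 0.621 = 142.8 N·m clockwise.
Box: 9.39 × 10 = 93.9 N down at 3.35 m → arm 3.35 m, τ = 93.9 × 3.35 = 314.6 N·m clockwise.
Net moment of the loads = 976.4 N·m clockwise.
The upward force F acts at the right end, arm 4.74 m, giving F × 4.74 counterclockwise.
Στ = 0 ⇒ F × 4.74 = 976.4 ⇒ F = 976.4 / 4.74 = 206 N.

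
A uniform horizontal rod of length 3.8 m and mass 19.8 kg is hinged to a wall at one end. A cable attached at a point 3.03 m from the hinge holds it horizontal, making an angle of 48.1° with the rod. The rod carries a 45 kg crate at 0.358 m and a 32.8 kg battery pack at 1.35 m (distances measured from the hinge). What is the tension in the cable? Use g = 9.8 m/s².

Choose the hinge as the axis so the unknown hinge reaction has zero arm there.
Beam weight: 19.8 × 9.8 = 194 N down at 1.9 m → arm 1.9 m, τ = 194 × 1.9 = 368.6 N·m clockwise.
Crate: 45 × 9.8 = 441 N down at 0.358 m → arm 0.358 m, τ = 441 × 0.358 = 157.9 N·m clockwise.
Battery pack: 32.8 × 9.8 = 321.4 N down at 1.35 m → arm 1.35 m, τ = 321.4 × 1.35 = 433.9 N·m clockwise.
Total clockwise load moment = 960.4 N·m.
The cable tension T acts at 3.03 m; only its component perpendicular to the rod, T sinθ, produces torque. sin 48.1° = 0.7443.
Setting net torque to zero: T × 3.03 × 0.7443 = 960.4 → T = 960.4 / 2.255 = 426 N.

T ≈ 426 N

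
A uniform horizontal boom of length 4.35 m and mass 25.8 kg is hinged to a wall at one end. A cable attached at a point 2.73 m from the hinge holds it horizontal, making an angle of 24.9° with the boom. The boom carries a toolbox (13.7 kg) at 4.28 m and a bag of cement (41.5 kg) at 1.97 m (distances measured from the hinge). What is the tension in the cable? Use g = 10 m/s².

Sum moments about the hinge (the unknown hinge reaction has zero arm there).
Beam weight: 25.8 × 10 = 258 N down at 2.175 m → arm 2.175 m, τ = 258 × 2.175 = 561.1 N·m clockwise.
Toolbox: 13.7 × 10 = 137 N down at 4.28 m → arm 4.28 m, τ = 137 × 4.28 = 586.4 N·m clockwise.
Bag of cement: 41.5 × 10 = 415 N down at 1.97 m → arm 1.97 m, τ = 415 × 1.97 = 817.5 N·m clockwise.
Total clockwise load moment = 1965 N·m.
The cable tension T acts at 2.73 m; only its component perpendicular to the boom, T sinθ, produces torque. sin 24.9° = 0.421.
Balancing moments: T × 2.73 × 0.421 = 1965, giving T = 1965 / 1.149 = 1710 N.

T ≈ 1710 N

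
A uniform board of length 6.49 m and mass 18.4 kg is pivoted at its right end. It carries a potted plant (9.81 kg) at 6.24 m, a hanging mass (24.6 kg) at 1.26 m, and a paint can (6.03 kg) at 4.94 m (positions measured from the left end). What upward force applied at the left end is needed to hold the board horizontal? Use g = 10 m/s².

F ≈ 308 N

Take moments about the right end.
Beam weight: 18.4 × 10 = 184 N down at 3.245 m → arm 3.245 m, τ = 184 × 3.245 = 597.1 N·m counterclockwise.
Potted plant: 9.81 × 10 = 98.1 N down at 6.24 m → arm 0.25 m, τ = 98.1 × 0.25 = 24.52 N·m counterclockwise.
Hanging mass: 24.6 × 10 = 246 N down at 1.26 m → arm 5.23 m, τ = 246 × 5.23 = 1287 N·m counterclockwise.
Paint can: 6.03 × 10 = 60.3 N down at 4.94 m → arm 1.55 m, τ = 60.3 × 1.55 = 93.47 N·m counterclockwise.
Net moment of the loads = 2002 N·m counterclockwise.
The upward force F acts at the left end, arm 6.49 m, giving F × 6.49 clockwise.
Balancing moments: F × 6.49 = 2002, giving F = 2002 / 6.49 = 308 N.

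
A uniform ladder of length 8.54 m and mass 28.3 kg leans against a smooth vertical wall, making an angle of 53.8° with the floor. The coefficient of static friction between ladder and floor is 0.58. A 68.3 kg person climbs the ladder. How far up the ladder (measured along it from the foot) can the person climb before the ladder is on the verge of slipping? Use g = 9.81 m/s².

d ≈ 7.8 m

About the foot of the ladder:
Ladder weight 28.3×9.81 = 277.6 N acts at 4.27 m along the ladder; its horizontal arm is 4.27·cos53.8° = 2.522 m → τ = 700.1 N·m clockwise.
Person weight 68.3×9.81 = 670 N at distance d → arm d·cos53.8° → τ = 670·d·0.5906 clockwise.
Wall normal N at the top has arm L sinθ = 6.891 m counterclockwise, so Στ = 0 gives N·6.891 = 700.1 + 395.7·d.
ΣFy = 0 ⇒ N_floor = 947.6 N, so the maximum friction is μ_s·N_floor = 0.58×947.6 = 549.6 N. ΣFx = 0 ⇒ N_wall = f, so at the slipping point N = 549.6 N.
Substituting: 549.6×6.891 = 700.1 + 395.7·d ⇒ d = (3787 − 700.1) / 395.7 = 7.8 m.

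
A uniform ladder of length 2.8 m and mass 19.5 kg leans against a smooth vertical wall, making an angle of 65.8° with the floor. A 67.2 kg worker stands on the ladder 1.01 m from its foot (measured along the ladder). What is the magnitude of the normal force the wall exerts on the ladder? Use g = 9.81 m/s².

Sum moments about the foot of the ladder (the floor normal and friction both act there and drop out).
Ladder weight 19.5×9.81 = 191.3 N acts at 1.4 m along the ladder; its horizontal arm is 1.4·cos65.8° = 0.5739 m → τ = 109.8 N·m clockwise.
Worker: 67.2×9.81 = 659.2 N at 1.01 m → arm 0.414 m → τ = 272.9 N·m clockwise.
Wall normal N acts horizontally at the top; its moment arm is the height L sinθ = 2.8·sin65.8° = 2.554 m, counterclockwise.
Setting net torque to zero: N × 2.554 = 382.7 → N = 150 N.

N_wall ≈ 150 N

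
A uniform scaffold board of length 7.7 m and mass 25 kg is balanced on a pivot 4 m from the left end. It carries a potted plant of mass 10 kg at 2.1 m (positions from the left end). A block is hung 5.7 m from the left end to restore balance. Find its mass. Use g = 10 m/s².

Take moments about the pivot (at 4 m from the left end).
Beam weight: 25 × 10 = 250 N down at 3.85 m → arm 0.15 m, τ = 250 × 0.15 = 37.5 N·m counterclockwise.
Potted plant: 10 × 10 = 100 N down at 2.1 m → arm 1.9 m, τ = 100 × 1.9 = 190 N·m counterclockwise.
Net moment of known loads = 227.5 N·m counterclockwise.
An unknown mass m at 5.7 m has arm 1.7 m; its moment is m·g·1.7 clockwise.
For rotational equilibrium, m × 10 × 1.7 = 227.5, so m = 227.5 / (10 × 1.7) = 13.4 kg.

m ≈ 13.4 kg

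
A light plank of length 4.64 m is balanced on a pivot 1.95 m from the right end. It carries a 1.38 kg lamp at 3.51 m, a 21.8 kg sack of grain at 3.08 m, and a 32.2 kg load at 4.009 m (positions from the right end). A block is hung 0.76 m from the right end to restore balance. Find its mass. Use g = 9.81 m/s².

m ≈ 78.2 kg

Take moments about the pivot (at 1.95 m from the right end).
Lamp: 1.38 × 9.81 = 13.54 N down at 3.51 m → arm 1.56 m, τ = 13.54 × 1.56 = 21.12 N·m counterclockwise.
Sack of grain: 21.8 × 9.81 = 213.9 N down at 3.08 m → arm 1.13 m, τ = 213.9 × 1.13 = 241.7 N·m counterclockwise.
Load: 32.2 × 9.81 = 315.9 N down at 4.009 m → arm 2.059 m, τ = 315.9 × 2.059 = 650.4 N·m counterclockwise.
Net moment of known loads = 913.2 N·m counterclockwise.
An unknown mass m at 0.76 m has arm 1.19 m; its moment is m·g·1.19 clockwise.
Setting net torque to zero: m × 9.81 × 1.19 = 913.2 → m = 913.2 / (9.81 × 1.19) = 78.2 kg.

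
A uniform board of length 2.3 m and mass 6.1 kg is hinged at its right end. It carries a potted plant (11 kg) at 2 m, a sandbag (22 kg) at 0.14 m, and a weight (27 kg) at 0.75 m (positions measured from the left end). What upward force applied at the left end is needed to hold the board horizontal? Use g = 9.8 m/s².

Sum moments about the right end (the unknown pivot reaction has zero arm there).
Beam weight: 6.1 × 9.8 = 59.78 N down at 1.15 m → arm 1.15 m, τ = 59.78 × 1.15 = 68.75 N·m counterclockwise.
Potted plant: 11 × 9.8 = 107.8 N down at 2 m → arm 0.3 m, τ = 107.8 × 0.3 = 32.34 N·m counterclockwise.
Sandbag: 22 × 9.8 = 215.6 N down at 0.14 m → arm 2.16 m, τ = 215.6 × 2.16 = 465.7 N·m counterclockwise.
Weight: 27 × 9.8 = 264.6 N down at 0.75 m → arm 1.55 m, τ = 264.6 × 1.55 = 410.1 N·m counterclockwise.
Net moment of the loads = 976.9 N·m counterclockwise.
The upward force F acts at the left end, arm 2.3 m, giving F × 2.3 clockwise.
Balancing moments: F × 2.3 = 976.9, giving F = 976.9 / 2.3 = 425 N.

F ≈ 425 N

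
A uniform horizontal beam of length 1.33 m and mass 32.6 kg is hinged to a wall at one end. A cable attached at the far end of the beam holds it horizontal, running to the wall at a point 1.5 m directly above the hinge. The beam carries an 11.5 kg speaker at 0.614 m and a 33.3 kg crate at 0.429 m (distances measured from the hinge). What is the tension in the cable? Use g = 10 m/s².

T ≈ 432 N

Sum moments about the hinge (the unknown hinge reaction has zero arm there).
Beam weight: 32.6 × 10 = 326 N down at 0.665 m → arm 0.665 m, τ = 326 × 0.665 = 216.8 N·m clockwise.
Speaker: 11.5 × 10 = 115 N down at 0.614 m → arm 0.614 m, τ = 115 × 0.614 = 70.61 N·m clockwise.
Crate: 33.3 × 10 = 333 N down at 0.429 m → arm 0.429 m, τ = 333 × 0.429 = 142.9 N·m clockwise.
Total clockwise load moment = 430.3 N·m.
The cable tension T acts at 1.33 m; only its component perpendicular to the beam, T sinθ, produces torque. sinθ = h/√(h²+d²) = 1.5/√(1.5²+1.33²) = 0.7482.
Στ = 0 ⇒ T × 1.33 × 0.7482 = 430.3 ⇒ T = 430.3 / 0.9951 = 432 N.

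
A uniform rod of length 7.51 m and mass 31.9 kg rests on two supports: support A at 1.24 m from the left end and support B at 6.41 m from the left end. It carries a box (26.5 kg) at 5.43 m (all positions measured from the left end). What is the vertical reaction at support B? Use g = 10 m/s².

Choose support A as the axis so its reaction then has zero moment arm.
Beam weight: 31.9 × 10 = 319 N down at 3.755 m → arm 2.515 m, τ = 319 × 2.515 = 802.3 N·m clockwise.
Box: 26.5 × 10 = 265 N down at 5.43 m → arm 4.19 m, τ = 265 × 4.19 = 1110 N·m clockwise.
Net load moment about support A = 1912 N·m clockwise.
Reaction R at support B is upward at 6.41 m, arm 5.17 m → moment R × 5.17 counterclockwise.
Setting net torque to zero: R × 5.17 = 1912 → R = 370 N.

R_B ≈ 370 N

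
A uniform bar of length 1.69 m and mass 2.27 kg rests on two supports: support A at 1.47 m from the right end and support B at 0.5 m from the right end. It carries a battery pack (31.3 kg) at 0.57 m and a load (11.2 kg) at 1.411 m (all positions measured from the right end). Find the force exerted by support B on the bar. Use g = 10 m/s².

Choose support A as the axis so its reaction then has zero moment arm.
Beam weight: 2.27 × 10 = 22.7 N down at 0.845 m → arm 0.625 m, τ = 22.7 × 0.625 = 14.19 N·m clockwise.
Battery pack: 31.3 × 10 = 313 N down at 0.57 m → arm 0.9 m, τ = 313 × 0.9 = 281.7 N·m clockwise.
Load: 11.2 × 10 = 112 N down at 1.411 m → arm 0.059 m, τ = 112 × 0.059 = 6.608 N·m clockwise.
Net load moment about support A = 302.5 N·m clockwise.
Reaction R at support B is upward at 0.5 m, arm 0.97 m → moment R × 0.97 counterclockwise.
For rotational equilibrium, R × 0.97 = 302.5, so R = 312 N.

R_B ≈ 312 N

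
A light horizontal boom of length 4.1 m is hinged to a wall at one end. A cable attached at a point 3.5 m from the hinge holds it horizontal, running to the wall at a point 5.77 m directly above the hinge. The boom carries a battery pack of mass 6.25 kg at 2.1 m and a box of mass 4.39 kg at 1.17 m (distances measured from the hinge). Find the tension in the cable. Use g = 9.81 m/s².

Taking torques about the hinge:
Battery pack: 6.25 × 9.81 = 61.31 N down at 2.1 m → arm 2.1 m, τ = 61.31 × 2.1 = 128.8 N·m clockwise.
Box: 4.39 × 9.81 = 43.07 N down at 1.17 m → arm 1.17 m, τ = 43.07 × 1.17 = 50.39 N·m clockwise.
Total clockwise load moment = 179.2 N·m.
The cable tension T acts at 3.5 m; only its component perpendicular to the boom, T sinθ, produces torque. sinθ = h/√(h²+d²) = 5.77/√(5.77²+3.5²) = 0.855.
Balancing moments: T × 3.5 × 0.855 = 179.2, giving T = 179.2 / 2.992 = 59.9 N.

T ≈ 59.9 N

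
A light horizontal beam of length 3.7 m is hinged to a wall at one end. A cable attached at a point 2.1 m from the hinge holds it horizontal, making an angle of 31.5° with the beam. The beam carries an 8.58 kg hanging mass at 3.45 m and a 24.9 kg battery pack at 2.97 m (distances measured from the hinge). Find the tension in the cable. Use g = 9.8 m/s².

Taking torques about the hinge:
Hanging mass: 8.58 × 9.8 = 84.08 N down at 3.45 m → arm 3.45 m, τ = 84.08 × 3.45 = 290.1 N·m clockwise.
Battery pack: 24.9 × 9.8 = 244 N down at 2.97 m → arm 2.97 m, τ = 244 × 2.97 = 724.7 N·m clockwise.
Total clockwise load moment = 1015 N·m.
The cable tension T acts at 2.1 m; only its component perpendicular to the beam, T sinθ, produces torque. sin 31.5° = 0.5225.
For rotational equilibrium, T × 2.1 × 0.5225 = 1015, so T = 1015 / 1.097 = 925 N.

T ≈ 925 N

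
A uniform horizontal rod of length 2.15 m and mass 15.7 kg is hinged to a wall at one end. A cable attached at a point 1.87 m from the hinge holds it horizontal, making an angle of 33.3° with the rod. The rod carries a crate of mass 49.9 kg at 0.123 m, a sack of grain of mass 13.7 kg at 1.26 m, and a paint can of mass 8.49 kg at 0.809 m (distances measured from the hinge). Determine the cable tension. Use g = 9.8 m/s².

Taking torques about the hinge:
Beam weight: 15.7 × 9.8 = 153.9 N down at 1.075 m → arm 1.075 m, τ = 153.9 × 1.075 = 165.4 N·m clockwise.
Crate: 49.9 × 9.8 = 489 N down at 0.123 m → arm 0.123 m, τ = 489 × 0.123 = 60.15 N·m clockwise.
Sack of grain: 13.7 × 9.8 = 134.3 N down at 1.26 m → arm 1.26 m, τ = 134.3 × 1.26 = 169.2 N·m clockwise.
Paint can: 8.49 × 9.8 = 83.2 N down at 0.809 m → arm 0.809 m, τ = 83.2 × 0.809 = 67.31 N·m clockwise.
Total clockwise load moment = 462.1 N·m.
The cable tension T acts at 1.87 m; only its component perpendicular to the rod, T sinθ, produces torque. sin 33.3° = 0.549.
Setting net torque to zero: T × 1.87 × 0.549 = 462.1 → T = 462.1 / 1.027 = 450 N.

T ≈ 450 N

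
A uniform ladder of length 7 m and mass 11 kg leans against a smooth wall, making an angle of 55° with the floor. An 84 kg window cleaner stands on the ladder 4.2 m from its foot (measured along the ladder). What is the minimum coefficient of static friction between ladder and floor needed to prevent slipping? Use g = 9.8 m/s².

μ_min ≈ 0.412

Choose the foot of the ladder as the axis so the floor normal and friction both act there and drop out.
Ladder weight 11×9.8 = 107.8 N acts at 3.5 m along the ladder; its horizontal arm is 3.5·cos55° = 2.008 m → τ = 216.5 N·m clockwise.
Window cleaner: 84×9.8 = 823.2 N at 4.2 m → arm 2.409 m → τ = 1983 N·m clockwise.
Wall normal N acts horizontally at the top; its moment arm is the height L sinθ = 7·sin55° = 5.734 m, counterclockwise.
Balancing moments: N × 5.734 = 2200, giving N = 383.7 N.
ΣFx = 0 ⇒ f = N_wall = 383.7 N. ΣFy = 0 ⇒ N_floor = 931 N.
μ_min = f / N_floor = 383.7 / 931 = 0.412.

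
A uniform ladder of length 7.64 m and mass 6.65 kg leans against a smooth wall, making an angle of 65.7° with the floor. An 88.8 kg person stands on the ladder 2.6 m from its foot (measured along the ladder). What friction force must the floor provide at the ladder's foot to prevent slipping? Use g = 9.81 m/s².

f ≈ 149 N

Choose the foot of the ladder as the axis so the floor normal and friction both act there and drop out.
Ladder weight 6.65×9.81 = 65.24 N acts at 3.82 m along the ladder; its horizontal arm is 3.82·cos65.7° = 1.572 m → τ = 102.6 N·m clockwise.
Person: 88.8×9.81 = 871.1 N at 2.6 m → arm 1.07 m → τ = 932.1 N·m clockwise.
Wall normal N acts horizontally at the top; its moment arm is the height L sinθ = 7.64·sin65.7° = 6.963 m, counterclockwise.
Balancing moments: N × 6.963 = 1035, giving N = 149 N.
ΣFx = 0: friction at the foot balances the wall's push, so f = N_wall = 149 N.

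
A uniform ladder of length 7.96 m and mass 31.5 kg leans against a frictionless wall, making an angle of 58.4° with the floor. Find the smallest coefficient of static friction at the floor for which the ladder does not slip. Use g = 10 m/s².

Choose the foot of the ladder as the axis so the floor normal and friction both act there and drop out.
Ladder weight 31.5×10 = 315 N acts at 3.98 m along the ladder; its horizontal arm is 3.98·cos58.4° = 2.085 m → τ = 656.8 N·m clockwise.
Wall normal N acts horizontally at the top; its moment arm is the height L sinθ = 7.96·sin58.4° = 6.78 m, counterclockwise.
Balancing moments: N × 6.78 = 656.8, giving N = 96.87 N.
ΣFx = 0 ⇒ f = N_wall = 96.87 N. ΣFy = 0 ⇒ N_floor = 315 N.
μ_min = f / N_floor = 96.87 / 315 = 0.308.

μ_min ≈ 0.308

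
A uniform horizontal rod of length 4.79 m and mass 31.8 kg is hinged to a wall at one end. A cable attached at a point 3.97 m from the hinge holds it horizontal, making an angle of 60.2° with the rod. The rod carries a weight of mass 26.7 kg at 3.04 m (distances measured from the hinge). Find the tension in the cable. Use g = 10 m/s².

T ≈ 457 N

Choose the hinge as the axis so the unknown hinge reaction has zero arm there.
Beam weight: 31.8 × 10 = 318 N down at 2.395 m → arm 2.395 m, τ = 318 × 2.395 = 761.6 N·m clockwise.
Weight: 26.7 × 10 = 267 N down at 3.04 m → arm 3.04 m, τ = 267 × 3.04 = 811.7 N·m clockwise.
Total clockwise load moment = 1573 N·m.
The cable tension T acts at 3.97 m; only its component perpendicular to the rod, T sinθ, produces torque. sin 60.2° = 0.8678.
Setting net torque to zero: T × 3.97 × 0.8678 = 1573 → T = 1573 / 3.445 = 457 N.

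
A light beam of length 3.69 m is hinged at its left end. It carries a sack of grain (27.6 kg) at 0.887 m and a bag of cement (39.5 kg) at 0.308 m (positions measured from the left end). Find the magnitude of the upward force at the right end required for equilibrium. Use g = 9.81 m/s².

F ≈ 97.4 N

Sum moments about the left end (the unknown pivot reaction has zero arm there).
Sack of grain: 27.6 × 9.81 = 270.8 N down at 0.887 m → arm 0.887 m, τ = 270.8 × 0.887 = 240.2 N·m clockwise.
Bag of cement: 39.5 × 9.81 = 387.5 N down at 0.308 m → arm 0.308 m, τ = 387.5 × 0.308 = 119.3 N·m clockwise.
Net moment of the loads = 359.5 N·m clockwise.
The upward force F acts at the right end, arm 3.69 m, giving F × 3.69 counterclockwise.
Setting net torque to zero: F × 3.69 = 359.5 → F = 359.5 / 3.69 = 97.4 N.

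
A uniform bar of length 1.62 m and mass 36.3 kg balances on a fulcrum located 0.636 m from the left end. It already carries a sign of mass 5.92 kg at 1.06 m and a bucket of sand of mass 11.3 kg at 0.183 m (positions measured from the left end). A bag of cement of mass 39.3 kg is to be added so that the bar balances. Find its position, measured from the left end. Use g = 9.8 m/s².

Choose the fulcrum (at 0.636 m from the left end) as the axis so the support reaction has zero arm there.
Beam weight: 36.3 × 9.8 = 355.7 N down at 0.81 m → arm 0.174 m, τ = 355.7 × 0.174 = 61.89 N·m clockwise.
Sign: 5.92 × 9.8 = 58.02 N down at 1.06 m → arm 0.424 m, τ = 58.02 × 0.424 = 24.6 N·m clockwise.
Bucket of sand: 11.3 × 9.8 = 110.7 N down at 0.183 m → arm 0.453 m, τ = 110.7 × 0.453 = 50.15 N·m counterclockwise.
Net moment of existing loads = 36.34 N·m clockwise.
The bag of cement weighs 39.3 × 9.8 = 385.1 N and must supply an equal counterclockwise moment, so its lever arm about the fulcrum is 36.34 / 385.1 = 0.0944 m.
That puts it at 0.636 − 0.0944 = 0.542 m from the left end.

x ≈ 0.542 m from the left end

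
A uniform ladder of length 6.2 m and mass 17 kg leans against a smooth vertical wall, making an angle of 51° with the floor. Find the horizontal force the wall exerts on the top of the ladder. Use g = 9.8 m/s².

N_wall ≈ 67.5 N

Taking torques about the foot of the ladder:
Ladder weight 17×9.8 = 166.6 N acts at 3.1 m along the ladder; its horizontal arm is 3.1·cos51° = 1.951 m → τ = 325 N·m clockwise.
Wall normal N acts horizontally at the top; its moment arm is the height L sinθ = 6.2·sin51° = 4.818 m, counterclockwise.
Setting net torque to zero: N × 4.818 = 325 → N = 67.5 N.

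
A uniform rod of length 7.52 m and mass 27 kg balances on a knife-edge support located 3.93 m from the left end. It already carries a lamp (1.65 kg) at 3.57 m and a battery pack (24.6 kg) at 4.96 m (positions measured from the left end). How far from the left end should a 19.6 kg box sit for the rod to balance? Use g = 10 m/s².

Sum moments about the knife-edge support (at 3.93 m from the left end) (the support reaction has zero arm there).
Beam weight: 27 × 10 = 270 N down at 3.76 m → arm 0.17 m, τ = 270 × 0.17 = 45.9 N·m counterclockwise.
Lamp: 1.65 × 10 = 16.5 N down at 3.57 m → arm 0.36 m, τ = 16.5 × 0.36 = 5.94 N·m counterclockwise.
Battery pack: 24.6 × 10 = 246 N down at 4.96 m → arm 1.03 m, τ = 246 × 1.03 = 253.4 N·m clockwise.
Net moment of existing loads = 201.6 N·m clockwise.
The box weighs 19.6 × 10 = 196 N and must supply an equal counterclockwise moment, so its lever arm about the knife-edge support is 201.6 / 196 = 1.03 m.
That puts it at 3.93 − 1.03 = 2.9 m from the left end.

x ≈ 2.9 m from the left end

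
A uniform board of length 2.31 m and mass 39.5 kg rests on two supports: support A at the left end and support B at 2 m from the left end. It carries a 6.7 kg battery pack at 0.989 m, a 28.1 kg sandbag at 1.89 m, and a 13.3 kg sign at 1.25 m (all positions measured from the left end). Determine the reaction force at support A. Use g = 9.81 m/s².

R_A ≈ 261 N

Taking torques about support B:
Beam weight: 39.5 × 9.81 = 387.5 N down at 1.155 m → arm 0.845 m, τ = 387.5 × 0.845 = 327.4 N·m counterclockwise.
Battery pack: 6.7 × 9.81 = 65.73 N down at 0.989 m → arm 1.011 m, τ = 65.73 × 1.011 = 66.45 N·m counterclockwise.
Sandbag: 28.1 × 9.81 = 275.7 N down at 1.89 m → arm 0.11 m, τ = 275.7 × 0.11 = 30.33 N·m counterclockwise.
Sign: 13.3 × 9.81 = 130.5 N down at 1.25 m → arm 0.75 m, τ = 130.5 × 0.75 = 97.88 N·m counterclockwise.
Net load moment about support B = 522.1 N·m counterclockwise.
Reaction R at support A is upward at 0 m, arm 2 m → moment R × 2 clockwise.
Setting net torque to zero: R × 2 = 522.1 → R = 261 N.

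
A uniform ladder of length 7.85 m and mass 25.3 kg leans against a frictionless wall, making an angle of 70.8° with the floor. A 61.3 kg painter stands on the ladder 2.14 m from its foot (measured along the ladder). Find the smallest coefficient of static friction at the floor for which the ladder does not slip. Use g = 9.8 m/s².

About the foot of the ladder:
Ladder weight 25.3×9.8 = 247.9 N acts at 3.925 m along the ladder; its horizontal arm is 3.925·cos70.8° = 1.291 m → τ = 320 N·m clockwise.
Painter: 61.3×9.8 = 600.7 N at 2.14 m → arm 0.7038 m → τ = 422.8 N·m clockwise.
Wall normal N acts horizontally at the top; its moment arm is the height L sinθ = 7.85·sin70.8° = 7.413 m, counterclockwise.
Στ = 0 ⇒ N × 7.413 = 742.8 ⇒ N = 100.2 N.
ΣFx = 0 ⇒ f = N_wall = 100.2 N. ΣFy = 0 ⇒ N_floor = 848.6 N.
μ_min = f / N_floor = 100.2 / 848.6 = 0.118.

μ_min ≈ 0.118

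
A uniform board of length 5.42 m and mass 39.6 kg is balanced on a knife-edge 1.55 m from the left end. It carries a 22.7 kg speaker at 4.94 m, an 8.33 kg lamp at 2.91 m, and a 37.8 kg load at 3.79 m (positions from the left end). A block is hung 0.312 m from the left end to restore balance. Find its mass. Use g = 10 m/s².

m ≈ 177 kg

Choose the knife-edge (at 1.55 m from the left end) as the axis so the support reaction has zero arm there.
Beam weight: 39.6 × 10 = 396 N down at 2.71 m → arm 1.16 m, τ = 396 × 1.16 = 459.4 N·m clockwise.
Speaker: 22.7 × 10 = 227 N down at 4.94 m → arm 3.39 m, τ = 227 × 3.39 = 769.5 N·m clockwise.
Lamp: 8.33 × 10 = 83.3 N down at 2.91 m → arm 1.36 m, τ = 83.3 × 1.36 = 113.3 N·m clockwise.
Load: 37.8 × 10 = 378 N down at 3.79 m → arm 2.24 m, τ = 378 × 2.24 = 846.7 N·m clockwise.
Net moment of known loads = 2189 N·m clockwise.
An unknown mass m at 0.312 m has arm 1.238 m; its moment is m·g·1.238 counterclockwise.
Setting net torque to zero: m × 10 × 1.238 = 2189 → m = 2189 / (10 × 1.238) = 177 kg.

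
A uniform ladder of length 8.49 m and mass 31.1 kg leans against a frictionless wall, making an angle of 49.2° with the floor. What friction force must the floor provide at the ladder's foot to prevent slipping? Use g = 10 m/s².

Choose the foot of the ladder as the axis so the floor normal and friction both act there and drop out.
Ladder weight 31.1×10 = 311 N acts at 4.245 m along the ladder; its horizontal arm is 4.245·cos49.2° = 2.774 m → τ = 862.7 N·m clockwise.
Wall normal N acts horizontally at the top; its moment arm is the height L sinθ = 8.49·sin49.2° = 6.427 m, counterclockwise.
Setting net torque to zero: N × 6.427 = 862.7 → N = 134 N.
ΣFx = 0: friction at the foot balances the wall's push, so f = N_wall = 134 N.

f ≈ 134 N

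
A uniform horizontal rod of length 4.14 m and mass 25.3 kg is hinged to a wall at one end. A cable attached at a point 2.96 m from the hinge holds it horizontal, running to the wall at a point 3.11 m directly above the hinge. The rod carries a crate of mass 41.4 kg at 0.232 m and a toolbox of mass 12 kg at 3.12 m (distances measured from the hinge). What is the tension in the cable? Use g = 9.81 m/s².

About the hinge:
Beam weight: 25.3 × 9.81 = 248.2 N down at 2.07 m → arm 2.07 m, τ = 248.2 × 2.07 = 513.8 N·m clockwise.
Crate: 41.4 × 9.81 = 406.1 N down at 0.232 m → arm 0.232 m, τ = 406.1 × 0.232 = 94.22 N·m clockwise.
Toolbox: 12 × 9.81 = 117.7 N down at 3.12 m → arm 3.12 m, τ = 117.7 × 3.12 = 367.2 N·m clockwise.
Total clockwise load moment = 975.2 N·m.
The cable tension T acts at 2.96 m; only its component perpendicular to the rod, T sinθ, produces torque. sinθ = h/√(h²+d²) = 3.11/√(3.11²+2.96²) = 0.7244.
For rotational equilibrium, T × 2.96 × 0.7244 = 975.2, so T = 975.2 / 2.144 = 455 N.

T ≈ 455 N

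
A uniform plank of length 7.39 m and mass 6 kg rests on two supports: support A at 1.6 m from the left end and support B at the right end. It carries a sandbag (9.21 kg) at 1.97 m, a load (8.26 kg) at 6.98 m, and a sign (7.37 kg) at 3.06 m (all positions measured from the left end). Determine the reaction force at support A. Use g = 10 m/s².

R_A ≈ 185 N

Take moments about support B.
Beam weight: 6 × 10 = 60 N down at 3.695 m → arm 3.695 m, τ = 60 × 3.695 = 221.7 N·m counterclockwise.
Sandbag: 9.21 × 10 = 92.1 N down at 1.97 m → arm 5.42 m, τ = 92.1 × 5.42 = 499.2 N·m counterclockwise.
Load: 8.26 × 10 = 82.6 N down at 6.98 m → arm 0.41 m, τ = 82.6 × 0.41 = 33.87 N·m counterclockwise.
Sign: 7.37 × 10 = 73.7 N down at 3.06 m → arm 4.33 m, τ = 73.7 × 4.33 = 319.1 N·m counterclockwise.
Net load moment about support B = 1074 N·m counterclockwise.
Reaction R at support A is upward at 1.6 m, arm 5.79 m → moment R × 5.79 clockwise.
Balancing moments: R × 5.79 = 1074, giving R = 185 N.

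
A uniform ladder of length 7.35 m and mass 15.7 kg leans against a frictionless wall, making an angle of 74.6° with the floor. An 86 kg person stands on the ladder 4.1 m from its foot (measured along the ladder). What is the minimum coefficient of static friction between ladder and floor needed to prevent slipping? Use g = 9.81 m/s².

μ_min ≈ 0.151

Take moments about the foot of the ladder.
Ladder weight 15.7×9.81 = 154 N acts at 3.675 m along the ladder; its horizontal arm is 3.675·cos74.6° = 0.9759 m → τ = 150.3 N·m clockwise.
Person: 86×9.81 = 843.7 N at 4.1 m → arm 1.089 m → τ = 918.8 N·m clockwise.
Wall normal N acts horizontally at the top; its moment arm is the height L sinθ = 7.35·sin74.6° = 7.086 m, counterclockwise.
Στ = 0 ⇒ N × 7.086 = 1069 ⇒ N = 150.9 N.
ΣFx = 0 ⇒ f = N_wall = 150.9 N. ΣFy = 0 ⇒ N_floor = 997.7 N.
μ_min = f / N_floor = 150.9 / 997.7 = 0.151.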